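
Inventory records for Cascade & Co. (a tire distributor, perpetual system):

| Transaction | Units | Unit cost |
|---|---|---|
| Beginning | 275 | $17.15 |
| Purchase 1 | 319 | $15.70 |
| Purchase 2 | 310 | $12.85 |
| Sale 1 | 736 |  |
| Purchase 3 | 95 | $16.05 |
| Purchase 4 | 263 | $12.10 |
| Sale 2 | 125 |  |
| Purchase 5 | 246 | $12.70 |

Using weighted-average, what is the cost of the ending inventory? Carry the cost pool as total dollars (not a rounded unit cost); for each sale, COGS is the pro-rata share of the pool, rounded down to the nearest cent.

Ending inventory = $8,654.78

After Beginning: 275 on hand, pool $4,716.25 (≈ $17.1500 each)
After Purchase 1: 594 on hand, pool $9,724.55 (≈ $16.3713 each)
After Purchase 2: 904 on hand, pool $13,708.05 (≈ $15.1638 each)
Sale 1, sell 736: 736/904 × $13,708.05 → $11,160.53
After Purchase 3: 263 on hand, pool $4,072.27 (≈ $15.4839 each)
After Purchase 4: 526 on hand, pool $7,254.57 (≈ $13.7920 each)
Sale 2, sell 125: 125/526 × $7,254.57 → $1,723.99
After Purchase 5: 647 on hand, pool $8,654.78 (≈ $13.3768 each)
Total COGS = $11,160.53 + $1,723.99 = $12,884.52
Ending inventory (cost pool remaining) = $8,654.78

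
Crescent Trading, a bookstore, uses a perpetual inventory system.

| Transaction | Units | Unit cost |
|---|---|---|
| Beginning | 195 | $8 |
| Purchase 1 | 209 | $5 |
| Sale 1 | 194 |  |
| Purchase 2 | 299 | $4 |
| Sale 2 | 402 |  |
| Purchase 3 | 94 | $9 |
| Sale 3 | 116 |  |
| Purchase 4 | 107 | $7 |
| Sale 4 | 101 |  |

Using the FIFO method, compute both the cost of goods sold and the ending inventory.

COGS = $4,759; ending inventory = $637

Sale 1 (194) [FIFO — oldest first]: 194 @ $8 = $1,552
Sale 2 (402) [FIFO — oldest first]: 1 @ $8 + 209 @ $5 + 192 @ $4 = $1,821
Sale 3 (116) [FIFO — oldest first]: 107 @ $4 + 9 @ $9 = $509
Sale 4 (101) [FIFO — oldest first]: 85 @ $9 + 16 @ $7 = $877
Total COGS = $1,552 + $1,821 + $509 + $877 = $4,759
Ending inventory: 91 @ $7 = $637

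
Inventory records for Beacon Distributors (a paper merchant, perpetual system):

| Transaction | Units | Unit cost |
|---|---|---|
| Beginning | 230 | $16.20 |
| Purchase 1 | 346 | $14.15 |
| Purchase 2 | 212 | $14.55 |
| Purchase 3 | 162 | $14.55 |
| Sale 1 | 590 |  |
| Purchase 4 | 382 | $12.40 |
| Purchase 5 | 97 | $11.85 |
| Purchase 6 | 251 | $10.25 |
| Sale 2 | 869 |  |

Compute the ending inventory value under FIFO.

Sale 1 (590) [FIFO — oldest first]: 230 @ $16.20 + 346 @ $14.15 + 14 @ $14.55 = $8,825.60
Sale 2 (869) [FIFO — oldest first]: 198 @ $14.55 + 162 @ $14.55 + 382 @ $12.40 + 97 @ $11.85 + 30 @ $10.25 = $11,431.75
Total COGS = $8,825.60 + $11,431.75 = $20,257.35
Ending inventory: 221 @ $10.25 = $2,265.25

Ending inventory = $2,265.25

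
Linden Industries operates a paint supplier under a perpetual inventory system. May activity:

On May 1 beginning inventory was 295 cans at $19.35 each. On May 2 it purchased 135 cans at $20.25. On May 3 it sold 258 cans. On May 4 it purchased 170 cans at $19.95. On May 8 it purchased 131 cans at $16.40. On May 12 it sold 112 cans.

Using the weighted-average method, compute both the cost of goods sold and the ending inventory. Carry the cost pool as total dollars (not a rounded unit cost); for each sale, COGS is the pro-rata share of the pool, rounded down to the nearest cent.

After May 1: 295 on hand, pool $5,708.25 (≈ $19.3500 each)
After May 2: 430 on hand, pool $8,442.00 (≈ $19.6326 each)
May 3, sell 258: 258/430 × $8,442.00 → $5,065.20
After May 4: 342 on hand, pool $6,768.30 (≈ $19.7904 each)
After May 8: 473 on hand, pool $8,916.70 (≈ $18.8514 each)
May 12, sell 112: 112/473 × $8,916.70 → $2,111.35
Total COGS = $5,065.20 + $2,111.35 = $7,176.55
Ending inventory (cost pool remaining) = $6,805.35
Check: goods available $13,981.90 = COGS $7,176.55 + ending $6,805.35

COGS = $7,176.55; ending inventory = $6,805.35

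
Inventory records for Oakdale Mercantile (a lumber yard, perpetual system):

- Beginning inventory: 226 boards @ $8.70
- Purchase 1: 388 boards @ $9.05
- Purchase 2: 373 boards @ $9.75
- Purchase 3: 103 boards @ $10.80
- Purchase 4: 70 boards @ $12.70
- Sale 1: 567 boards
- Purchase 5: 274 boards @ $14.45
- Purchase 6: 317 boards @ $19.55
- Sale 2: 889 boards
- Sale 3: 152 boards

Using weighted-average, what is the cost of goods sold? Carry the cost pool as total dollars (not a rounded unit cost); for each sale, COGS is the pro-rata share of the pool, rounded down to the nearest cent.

After Beginning: 226 on hand, pool $1,966.20 (≈ $8.7000 each)
After Purchase 1: 614 on hand, pool $5,477.60 (≈ $8.9212 each)
After Purchase 2: 987 on hand, pool $9,114.35 (≈ $9.2344 each)
After Purchase 3: 1090 on hand, pool $10,226.75 (≈ $9.3823 each)
After Purchase 4: 1160 on hand, pool $11,115.75 (≈ $9.5825 each)
Sale 1, sell 567: 567/1160 × $11,115.75 → $5,433.30
After Purchase 5: 867 on hand, pool $9,641.75 (≈ $11.1208 each)
After Purchase 6: 1184 on hand, pool $15,839.10 (≈ $13.3776 each)
Sale 2, sell 889: 889/1184 × $15,839.10 → $11,892.70
Sale 3, sell 152: 152/295 × $3,946.40 → $2,033.39
Total COGS = $5,433.30 + $11,892.70 + $2,033.39 = $19,359.39
Ending inventory (cost pool remaining) = $1,913.01

COGS = $19,359.39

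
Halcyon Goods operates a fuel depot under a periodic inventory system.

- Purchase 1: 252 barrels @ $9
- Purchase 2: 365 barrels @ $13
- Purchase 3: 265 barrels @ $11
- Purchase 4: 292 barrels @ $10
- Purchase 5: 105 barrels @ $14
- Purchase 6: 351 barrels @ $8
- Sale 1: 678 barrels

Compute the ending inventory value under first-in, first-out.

Ending inventory = $9,442

Sale 1 (678) [FIFO — oldest first]: 252 @ $9 + 365 @ $13 + 61 @ $11 = $7,684
Ending inventory: 204 @ $11 + 292 @ $10 + 105 @ $14 + 351 @ $8 = $9,442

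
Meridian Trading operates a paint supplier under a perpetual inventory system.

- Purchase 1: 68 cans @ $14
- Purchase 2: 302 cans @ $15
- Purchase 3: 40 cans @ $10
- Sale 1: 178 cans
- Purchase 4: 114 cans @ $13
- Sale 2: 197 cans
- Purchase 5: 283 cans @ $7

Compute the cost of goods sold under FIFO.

Sale 1 (178) [FIFO — oldest first]: 68 @ $14 + 110 @ $15 = $2,602
Sale 2 (197) [FIFO — oldest first]: 192 @ $15 + 5 @ $10 = $2,930
Total COGS = $2,602 + $2,930 = $5,532
Ending inventory: 35 @ $10 + 114 @ $13 + 283 @ $7 = $3,813
Check: goods available $9,345 = COGS $5,532 + ending $3,813

COGS = $5,532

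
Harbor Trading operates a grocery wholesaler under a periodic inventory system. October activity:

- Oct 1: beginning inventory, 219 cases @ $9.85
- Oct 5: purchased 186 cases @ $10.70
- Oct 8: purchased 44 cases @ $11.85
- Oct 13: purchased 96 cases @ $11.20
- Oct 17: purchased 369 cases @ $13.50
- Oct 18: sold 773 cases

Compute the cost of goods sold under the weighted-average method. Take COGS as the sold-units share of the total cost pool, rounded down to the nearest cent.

Oct 18, sell 773: 773/914 × $10,725.45 → $9,070.86
Ending inventory (cost pool remaining) = $1,654.59
Check: goods available $10,725.45 = COGS $9,070.86 + ending $1,654.59

COGS = $9,070.86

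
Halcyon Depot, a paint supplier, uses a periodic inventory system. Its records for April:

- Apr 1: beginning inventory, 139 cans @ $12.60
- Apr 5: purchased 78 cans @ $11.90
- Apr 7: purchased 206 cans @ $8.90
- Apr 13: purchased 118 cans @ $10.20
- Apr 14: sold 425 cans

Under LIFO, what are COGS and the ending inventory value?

Apr 14, 425 sold [LIFO — newest first]: 118 @ $10.20 + 206 @ $8.90 + 78 @ $11.90 + 23 @ $12.60 = $4,255.00
Ending inventory: 116 @ $12.60 = $1,461.60
Check: goods available $5,716.60 = COGS $4,255.00 + ending $1,461.60

COGS = $4,255.00; ending inventory = $1,461.60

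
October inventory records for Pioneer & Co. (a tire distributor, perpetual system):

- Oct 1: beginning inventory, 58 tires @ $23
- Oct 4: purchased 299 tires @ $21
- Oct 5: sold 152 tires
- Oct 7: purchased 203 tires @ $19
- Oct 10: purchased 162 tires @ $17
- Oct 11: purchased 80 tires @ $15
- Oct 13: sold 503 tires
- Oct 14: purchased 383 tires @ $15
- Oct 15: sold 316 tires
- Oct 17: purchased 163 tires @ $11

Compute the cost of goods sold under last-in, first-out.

Oct 5, 152 sold [LIFO — newest first]: 152 @ $21 = $3,192
Oct 13, 503 sold [LIFO — newest first]: 80 @ $15 + 162 @ $17 + 203 @ $19 + 58 @ $21 = $9,029
Oct 15, 316 sold [LIFO — newest first]: 316 @ $15 = $4,740
Total COGS = $3,192 + $9,029 + $4,740 = $16,961
Ending inventory: 58 @ $23 + 89 @ $21 + 67 @ $15 + 163 @ $11 = $6,001

COGS = $16,961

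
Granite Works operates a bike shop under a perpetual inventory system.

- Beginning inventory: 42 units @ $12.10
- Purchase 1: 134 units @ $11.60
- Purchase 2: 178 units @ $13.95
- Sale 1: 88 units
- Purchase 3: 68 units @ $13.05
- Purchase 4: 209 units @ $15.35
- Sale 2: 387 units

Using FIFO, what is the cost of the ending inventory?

Sale 1 (88) [FIFO — oldest first]: 42 @ $12.10 + 46 @ $11.60 = $1,041.80
Sale 2 (387) [FIFO — oldest first]: 88 @ $11.60 + 178 @ $13.95 + 68 @ $13.05 + 53 @ $15.35 = $5,204.85
Total COGS = $1,041.80 + $5,204.85 = $6,246.65
Ending inventory: 156 @ $15.35 = $2,394.60

Ending inventory = $2,394.60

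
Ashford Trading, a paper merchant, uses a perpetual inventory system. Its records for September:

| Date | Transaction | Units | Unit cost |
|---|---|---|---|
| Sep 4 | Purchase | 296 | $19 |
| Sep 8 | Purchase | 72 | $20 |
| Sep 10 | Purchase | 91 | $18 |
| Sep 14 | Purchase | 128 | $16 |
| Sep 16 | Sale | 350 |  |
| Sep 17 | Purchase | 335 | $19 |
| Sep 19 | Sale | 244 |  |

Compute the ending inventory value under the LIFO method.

Ending inventory = $6,232

Sep 16, 350 sold [LIFO — newest first]: 128 @ $16 + 91 @ $18 + 72 @ $20 + 59 @ $19 = $6,247
Sep 19, 244 sold [LIFO — newest first]: 244 @ $19 = $4,636
Total COGS = $6,247 + $4,636 = $10,883
Ending inventory: 237 @ $19 + 91 @ $19 = $6,232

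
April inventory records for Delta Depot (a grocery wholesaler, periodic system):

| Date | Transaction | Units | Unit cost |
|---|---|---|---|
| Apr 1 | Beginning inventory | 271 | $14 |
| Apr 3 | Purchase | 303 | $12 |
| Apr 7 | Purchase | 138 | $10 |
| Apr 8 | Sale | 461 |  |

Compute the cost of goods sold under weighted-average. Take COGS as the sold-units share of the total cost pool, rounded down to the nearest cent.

COGS = $5,704.22

Apr 8, sell 461: 461/712 × $8,810.00 → $5,704.22
Ending inventory (cost pool remaining) = $3,105.78
Check: goods available $8,810.00 = COGS $5,704.22 + ending $3,105.78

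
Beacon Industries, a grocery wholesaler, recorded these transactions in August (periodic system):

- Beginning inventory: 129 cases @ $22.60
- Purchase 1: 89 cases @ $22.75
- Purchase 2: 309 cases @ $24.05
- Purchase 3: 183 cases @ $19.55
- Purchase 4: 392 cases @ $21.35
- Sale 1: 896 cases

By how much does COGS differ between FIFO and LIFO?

$269.05

FIFO COGS: 129 @ $22.60 + 89 @ $22.75 + 309 @ $24.05 + 183 @ $19.55 + 186 @ $21.35 = $19,920.35
LIFO COGS: 392 @ $21.35 + 183 @ $19.55 + 309 @ $24.05 + 12 @ $22.75 = $19,651.30
Difference = |$19,920.35 − $19,651.30| = $269.05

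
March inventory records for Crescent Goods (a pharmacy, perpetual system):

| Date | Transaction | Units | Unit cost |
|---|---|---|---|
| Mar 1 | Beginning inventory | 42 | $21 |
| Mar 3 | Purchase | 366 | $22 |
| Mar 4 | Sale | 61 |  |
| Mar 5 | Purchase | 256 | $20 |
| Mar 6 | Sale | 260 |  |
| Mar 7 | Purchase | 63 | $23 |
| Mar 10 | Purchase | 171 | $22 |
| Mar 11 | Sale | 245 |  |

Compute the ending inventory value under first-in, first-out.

Mar 4, 61 sold [FIFO — oldest first]: 42 @ $21 + 19 @ $22 = $1,300
Mar 6, 260 sold [FIFO — oldest first]: 260 @ $22 = $5,720
Mar 11, 245 sold [FIFO — oldest first]: 87 @ $22 + 158 @ $20 = $5,074
Total COGS = $1,300 + $5,720 + $5,074 = $12,094
Ending inventory: 98 @ $20 + 63 @ $23 + 171 @ $22 = $7,171
Check: goods available $19,265 = COGS $12,094 + ending $7,171

Ending inventory = $7,171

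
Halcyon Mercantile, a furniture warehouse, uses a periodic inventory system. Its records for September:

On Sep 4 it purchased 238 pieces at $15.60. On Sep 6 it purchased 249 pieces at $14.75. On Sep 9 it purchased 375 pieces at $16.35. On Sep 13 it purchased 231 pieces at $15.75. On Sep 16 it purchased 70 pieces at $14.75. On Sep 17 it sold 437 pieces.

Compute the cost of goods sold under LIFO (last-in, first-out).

COGS = $6,894.35

Sep 17, 437 sold [LIFO — newest first]: 70 @ $14.75 + 231 @ $15.75 + 136 @ $16.35 = $6,894.35
Ending inventory: 238 @ $15.60 + 249 @ $14.75 + 239 @ $16.35 = $11,293.20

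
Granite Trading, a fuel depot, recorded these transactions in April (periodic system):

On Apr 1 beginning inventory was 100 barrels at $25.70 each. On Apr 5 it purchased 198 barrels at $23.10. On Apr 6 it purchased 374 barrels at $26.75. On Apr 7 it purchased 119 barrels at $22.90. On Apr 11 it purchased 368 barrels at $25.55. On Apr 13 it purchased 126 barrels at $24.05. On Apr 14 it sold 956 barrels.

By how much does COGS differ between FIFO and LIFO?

FIFO COGS: 100 @ $25.70 + 198 @ $23.10 + 374 @ $26.75 + 119 @ $22.90 + 165 @ $25.55 = $24,089.15
LIFO COGS: 126 @ $24.05 + 368 @ $25.55 + 119 @ $22.90 + 343 @ $26.75 = $24,333.05
Difference = |$24,089.15 − $24,333.05| = $243.90

$243.90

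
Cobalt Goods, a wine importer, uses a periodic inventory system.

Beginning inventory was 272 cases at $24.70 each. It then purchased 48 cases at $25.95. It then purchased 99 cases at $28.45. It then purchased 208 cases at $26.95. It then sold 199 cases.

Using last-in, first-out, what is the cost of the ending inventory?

Sale 1 (199) [LIFO — newest first]: 199 @ $26.95 = $5,363.05
Ending inventory: 272 @ $24.70 + 48 @ $25.95 + 99 @ $28.45 + 9 @ $26.95 = $11,023.10
Check: goods available $16,386.15 = COGS $5,363.05 + ending $11,023.10

Ending inventory = $11,023.10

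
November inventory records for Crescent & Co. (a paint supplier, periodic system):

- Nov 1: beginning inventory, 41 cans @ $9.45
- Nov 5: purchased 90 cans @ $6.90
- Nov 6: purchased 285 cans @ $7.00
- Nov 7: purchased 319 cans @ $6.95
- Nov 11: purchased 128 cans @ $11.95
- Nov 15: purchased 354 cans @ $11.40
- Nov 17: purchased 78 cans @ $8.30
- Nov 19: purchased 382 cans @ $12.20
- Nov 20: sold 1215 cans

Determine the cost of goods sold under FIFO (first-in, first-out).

Nov 20, 1215 sold [FIFO — oldest first]: 41 @ $9.45 + 90 @ $6.90 + 285 @ $7.00 + 319 @ $6.95 + 128 @ $11.95 + 352 @ $11.40 = $10,762.90
Ending inventory: 2 @ $11.40 + 78 @ $8.30 + 382 @ $12.20 = $5,330.60

COGS = $10,762.90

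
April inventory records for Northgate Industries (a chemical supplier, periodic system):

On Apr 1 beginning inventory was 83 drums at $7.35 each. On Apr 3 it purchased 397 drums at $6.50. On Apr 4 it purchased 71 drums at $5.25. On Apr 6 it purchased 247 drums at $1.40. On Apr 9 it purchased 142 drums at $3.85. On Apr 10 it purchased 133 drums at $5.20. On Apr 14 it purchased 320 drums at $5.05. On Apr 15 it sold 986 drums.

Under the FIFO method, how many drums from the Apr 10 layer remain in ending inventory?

Apr 15, 986 sold [FIFO — oldest first]: 83 @ $7.35 + 397 @ $6.50 + 71 @ $5.25 + 247 @ $1.40 + 142 @ $3.85 + 46 @ $5.20 = $4,695.00
Ending inventory: 87 @ $5.20 + 320 @ $5.05 = $2,068.40

87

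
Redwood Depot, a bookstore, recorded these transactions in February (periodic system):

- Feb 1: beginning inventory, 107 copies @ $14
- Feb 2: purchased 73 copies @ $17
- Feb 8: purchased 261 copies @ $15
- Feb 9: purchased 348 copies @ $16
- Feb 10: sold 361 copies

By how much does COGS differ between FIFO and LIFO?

$309

FIFO COGS: 107 @ $14 + 73 @ $17 + 181 @ $15 = $5,454
LIFO COGS: 348 @ $16 + 13 @ $15 = $5,763
Difference = |$5,454 − $5,763| = $309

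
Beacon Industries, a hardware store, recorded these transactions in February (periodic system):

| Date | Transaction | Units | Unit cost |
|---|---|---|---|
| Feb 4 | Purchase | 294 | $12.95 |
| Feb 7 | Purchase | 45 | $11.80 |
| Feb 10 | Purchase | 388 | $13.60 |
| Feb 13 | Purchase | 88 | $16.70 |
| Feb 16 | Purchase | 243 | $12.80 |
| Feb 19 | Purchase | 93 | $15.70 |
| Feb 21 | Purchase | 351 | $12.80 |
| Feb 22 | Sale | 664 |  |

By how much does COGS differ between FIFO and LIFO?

$10.60

FIFO COGS: 294 @ $12.95 + 45 @ $11.80 + 325 @ $13.60 = $8,758.30
LIFO COGS: 351 @ $12.80 + 93 @ $15.70 + 220 @ $12.80 = $8,768.90
Difference = |$8,758.30 − $8,768.90| = $10.60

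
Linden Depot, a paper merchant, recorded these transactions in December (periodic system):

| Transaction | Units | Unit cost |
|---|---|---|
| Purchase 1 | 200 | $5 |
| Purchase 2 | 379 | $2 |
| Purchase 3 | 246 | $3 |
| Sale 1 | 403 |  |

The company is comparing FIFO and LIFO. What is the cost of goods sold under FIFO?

FIFO COGS: 200 @ $5 + 203 @ $2 = $1,406
LIFO COGS: 246 @ $3 + 157 @ $2 = $1,052

COGS = $1,406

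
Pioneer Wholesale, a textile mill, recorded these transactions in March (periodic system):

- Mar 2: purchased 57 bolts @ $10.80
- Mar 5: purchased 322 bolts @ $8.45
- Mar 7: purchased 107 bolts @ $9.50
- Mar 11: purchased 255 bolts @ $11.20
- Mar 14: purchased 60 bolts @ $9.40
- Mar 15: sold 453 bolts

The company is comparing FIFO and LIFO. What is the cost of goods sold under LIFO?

COGS = $4,698.45

FIFO COGS: 57 @ $10.80 + 322 @ $8.45 + 74 @ $9.50 = $4,039.50
LIFO COGS: 60 @ $9.40 + 255 @ $11.20 + 107 @ $9.50 + 31 @ $8.45 = $4,698.45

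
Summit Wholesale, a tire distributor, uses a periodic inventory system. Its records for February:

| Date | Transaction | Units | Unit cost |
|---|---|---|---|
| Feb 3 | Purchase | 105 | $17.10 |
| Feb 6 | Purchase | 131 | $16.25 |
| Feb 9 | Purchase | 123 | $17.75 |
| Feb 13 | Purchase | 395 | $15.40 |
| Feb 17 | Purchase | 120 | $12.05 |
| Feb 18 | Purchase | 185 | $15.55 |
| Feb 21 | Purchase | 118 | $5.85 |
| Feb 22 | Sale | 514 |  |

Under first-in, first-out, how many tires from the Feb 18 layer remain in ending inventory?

185

Feb 22, 514 sold [FIFO — oldest first]: 105 @ $17.10 + 131 @ $16.25 + 123 @ $17.75 + 155 @ $15.40 = $8,494.50
Ending inventory: 240 @ $15.40 + 120 @ $12.05 + 185 @ $15.55 + 118 @ $5.85 = $8,709.05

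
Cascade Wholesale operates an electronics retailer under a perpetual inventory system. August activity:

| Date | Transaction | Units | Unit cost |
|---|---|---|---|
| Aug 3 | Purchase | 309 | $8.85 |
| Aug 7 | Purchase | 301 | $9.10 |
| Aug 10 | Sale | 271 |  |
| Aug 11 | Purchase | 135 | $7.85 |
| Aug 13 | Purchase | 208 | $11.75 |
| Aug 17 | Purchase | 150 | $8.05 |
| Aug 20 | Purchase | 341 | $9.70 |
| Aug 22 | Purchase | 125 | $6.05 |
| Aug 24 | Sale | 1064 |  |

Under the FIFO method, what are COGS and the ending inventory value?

COGS = $12,435.40; ending inventory = $1,813.55

Aug 10, 271 sold [FIFO — oldest first]: 271 @ $8.85 = $2,398.35
Aug 24, 1064 sold [FIFO — oldest first]: 38 @ $8.85 + 301 @ $9.10 + 135 @ $7.85 + 208 @ $11.75 + 150 @ $8.05 + 232 @ $9.70 = $10,037.05
Total COGS = $2,398.35 + $10,037.05 = $12,435.40
Ending inventory: 109 @ $9.70 + 125 @ $6.05 = $1,813.55
Check: goods available $14,248.95 = COGS $12,435.40 + ending $1,813.55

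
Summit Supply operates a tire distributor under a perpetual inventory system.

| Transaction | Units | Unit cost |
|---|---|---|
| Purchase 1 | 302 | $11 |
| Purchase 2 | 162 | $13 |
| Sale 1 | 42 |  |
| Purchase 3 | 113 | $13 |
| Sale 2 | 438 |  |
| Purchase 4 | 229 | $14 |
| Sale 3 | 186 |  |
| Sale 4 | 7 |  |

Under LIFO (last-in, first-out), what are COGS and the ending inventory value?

Sale 1 (42) [LIFO — newest first]: 42 @ $13 = $546
Sale 2 (438) [LIFO — newest first]: 113 @ $13 + 120 @ $13 + 205 @ $11 = $5,284
Sale 3 (186) [LIFO — newest first]: 186 @ $14 = $2,604
Sale 4 (7) [LIFO — newest first]: 7 @ $14 = $98
Total COGS = $546 + $5,284 + $2,604 + $98 = $8,532
Ending inventory: 97 @ $11 + 36 @ $14 = $1,571

COGS = $8,532; ending inventory = $1,571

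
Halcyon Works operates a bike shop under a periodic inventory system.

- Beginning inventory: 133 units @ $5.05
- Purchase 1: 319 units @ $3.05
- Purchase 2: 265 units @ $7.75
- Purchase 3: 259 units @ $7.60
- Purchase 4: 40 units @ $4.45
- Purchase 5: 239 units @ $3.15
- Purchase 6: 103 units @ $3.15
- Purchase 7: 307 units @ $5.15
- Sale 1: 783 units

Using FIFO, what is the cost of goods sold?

COGS = $4,199.95

Sale 1 (783) [FIFO — oldest first]: 133 @ $5.05 + 319 @ $3.05 + 265 @ $7.75 + 66 @ $7.60 = $4,199.95
Ending inventory: 193 @ $7.60 + 40 @ $4.45 + 239 @ $3.15 + 103 @ $3.15 + 307 @ $5.15 = $4,303.15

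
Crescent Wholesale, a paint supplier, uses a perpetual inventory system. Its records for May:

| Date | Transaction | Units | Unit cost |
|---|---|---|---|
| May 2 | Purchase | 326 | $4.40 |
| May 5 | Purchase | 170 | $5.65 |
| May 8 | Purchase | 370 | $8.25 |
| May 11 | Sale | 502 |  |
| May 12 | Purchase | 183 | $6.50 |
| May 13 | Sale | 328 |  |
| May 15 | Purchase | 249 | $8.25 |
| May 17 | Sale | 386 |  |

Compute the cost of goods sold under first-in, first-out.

May 11, 502 sold [FIFO — oldest first]: 326 @ $4.40 + 170 @ $5.65 + 6 @ $8.25 = $2,444.40
May 13, 328 sold [FIFO — oldest first]: 328 @ $8.25 = $2,706.00
May 17, 386 sold [FIFO — oldest first]: 36 @ $8.25 + 183 @ $6.50 + 167 @ $8.25 = $2,864.25
Total COGS = $2,444.40 + $2,706.00 + $2,864.25 = $8,014.65
Ending inventory: 82 @ $8.25 = $676.50
Check: goods available $8,691.15 = COGS $8,014.65 + ending $676.50

COGS = $8,014.65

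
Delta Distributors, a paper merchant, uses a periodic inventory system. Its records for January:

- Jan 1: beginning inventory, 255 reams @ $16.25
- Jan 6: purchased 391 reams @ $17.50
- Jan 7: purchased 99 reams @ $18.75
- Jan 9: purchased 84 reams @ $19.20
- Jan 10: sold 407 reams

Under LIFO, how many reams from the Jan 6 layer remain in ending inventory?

Jan 10, 407 sold [LIFO — newest first]: 84 @ $19.20 + 99 @ $18.75 + 224 @ $17.50 = $7,389.05
Ending inventory: 255 @ $16.25 + 167 @ $17.50 = $7,066.25

167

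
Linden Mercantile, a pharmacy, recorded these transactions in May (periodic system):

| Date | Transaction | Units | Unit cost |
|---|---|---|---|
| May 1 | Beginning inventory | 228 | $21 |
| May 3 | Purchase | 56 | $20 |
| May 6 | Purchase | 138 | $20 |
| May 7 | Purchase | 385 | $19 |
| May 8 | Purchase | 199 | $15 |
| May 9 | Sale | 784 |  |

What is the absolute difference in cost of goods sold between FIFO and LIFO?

$1,240

FIFO COGS: 228 @ $21 + 56 @ $20 + 138 @ $20 + 362 @ $19 = $15,546
LIFO COGS: 199 @ $15 + 385 @ $19 + 138 @ $20 + 56 @ $20 + 6 @ $21 = $14,306
Difference = |$15,546 − $14,306| = $1,240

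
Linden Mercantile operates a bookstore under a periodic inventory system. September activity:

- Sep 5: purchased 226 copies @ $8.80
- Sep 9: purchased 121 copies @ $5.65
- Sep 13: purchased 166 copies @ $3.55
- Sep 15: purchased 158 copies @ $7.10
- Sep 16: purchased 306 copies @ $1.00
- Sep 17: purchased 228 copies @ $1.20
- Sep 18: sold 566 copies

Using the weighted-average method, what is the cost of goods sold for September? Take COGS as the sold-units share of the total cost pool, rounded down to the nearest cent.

Sep 18, sell 566: 566/1205 × $4,963.15 → $2,331.23
Ending inventory (cost pool remaining) = $2,631.92
Check: goods available $4,963.15 = COGS $2,331.23 + ending $2,631.92

COGS = $2,331.23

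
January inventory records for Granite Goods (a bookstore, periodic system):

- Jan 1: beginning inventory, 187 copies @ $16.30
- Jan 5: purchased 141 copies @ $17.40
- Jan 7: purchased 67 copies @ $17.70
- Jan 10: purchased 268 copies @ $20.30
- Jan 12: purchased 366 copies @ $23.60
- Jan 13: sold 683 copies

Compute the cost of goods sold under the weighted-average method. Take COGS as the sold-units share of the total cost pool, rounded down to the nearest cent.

Jan 13, sell 683: 683/1029 × $20,765.40 → $13,783.05
Ending inventory (cost pool remaining) = $6,982.35

COGS = $13,783.05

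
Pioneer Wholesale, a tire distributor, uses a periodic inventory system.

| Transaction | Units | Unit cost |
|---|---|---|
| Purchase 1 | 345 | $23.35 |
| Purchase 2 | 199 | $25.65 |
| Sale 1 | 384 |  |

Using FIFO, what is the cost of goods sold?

COGS = $9,056.10

Sale 1 (384) [FIFO — oldest first]: 345 @ $23.35 + 39 @ $25.65 = $9,056.10
Ending inventory: 160 @ $25.65 = $4,104.00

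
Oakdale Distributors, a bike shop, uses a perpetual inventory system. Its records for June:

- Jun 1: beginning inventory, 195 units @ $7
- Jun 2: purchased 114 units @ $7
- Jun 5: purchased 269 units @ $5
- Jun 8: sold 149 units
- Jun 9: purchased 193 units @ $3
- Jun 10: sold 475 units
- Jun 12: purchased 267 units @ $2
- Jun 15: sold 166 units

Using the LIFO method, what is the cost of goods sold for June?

Jun 8, 149 sold [LIFO — newest first]: 149 @ $5 = $745
Jun 10, 475 sold [LIFO — newest first]: 193 @ $3 + 120 @ $5 + 114 @ $7 + 48 @ $7 = $2,313
Jun 15, 166 sold [LIFO — newest first]: 166 @ $2 = $332
Total COGS = $745 + $2,313 + $332 = $3,390
Ending inventory: 147 @ $7 + 101 @ $2 = $1,231

COGS = $3,390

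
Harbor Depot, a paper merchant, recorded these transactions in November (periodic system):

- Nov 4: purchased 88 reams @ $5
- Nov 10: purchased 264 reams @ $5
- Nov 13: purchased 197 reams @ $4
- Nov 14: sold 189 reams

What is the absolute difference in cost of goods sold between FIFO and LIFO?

$189

FIFO COGS: 88 @ $5 + 101 @ $5 = $945
LIFO COGS: 189 @ $4 = $756
Difference = |$945 − $756| = $189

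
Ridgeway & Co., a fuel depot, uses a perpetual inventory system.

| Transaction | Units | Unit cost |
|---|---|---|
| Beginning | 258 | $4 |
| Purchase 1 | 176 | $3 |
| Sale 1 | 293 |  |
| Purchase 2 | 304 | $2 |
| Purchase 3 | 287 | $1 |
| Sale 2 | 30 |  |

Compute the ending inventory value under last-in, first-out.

Sale 1 (293) [LIFO — newest first]: 176 @ $3 + 117 @ $4 = $996
Sale 2 (30) [LIFO — newest first]: 30 @ $1 = $30
Total COGS = $996 + $30 = $1,026
Ending inventory: 141 @ $4 + 304 @ $2 + 257 @ $1 = $1,429

Ending inventory = $1,429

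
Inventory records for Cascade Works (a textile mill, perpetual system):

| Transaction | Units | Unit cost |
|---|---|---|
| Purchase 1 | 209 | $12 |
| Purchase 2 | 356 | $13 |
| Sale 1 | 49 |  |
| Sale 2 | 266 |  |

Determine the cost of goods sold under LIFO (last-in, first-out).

COGS = $4,095

Sale 1 (49) [LIFO — newest first]: 49 @ $13 = $637
Sale 2 (266) [LIFO — newest first]: 266 @ $13 = $3,458
Total COGS = $637 + $3,458 = $4,095
Ending inventory: 209 @ $12 + 41 @ $13 = $3,041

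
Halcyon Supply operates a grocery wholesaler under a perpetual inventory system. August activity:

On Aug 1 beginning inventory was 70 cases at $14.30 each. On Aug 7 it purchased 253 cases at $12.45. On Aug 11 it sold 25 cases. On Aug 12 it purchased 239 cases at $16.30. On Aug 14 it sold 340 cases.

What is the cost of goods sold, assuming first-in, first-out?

Aug 11, 25 sold [FIFO — oldest first]: 25 @ $14.30 = $357.50
Aug 14, 340 sold [FIFO — oldest first]: 45 @ $14.30 + 253 @ $12.45 + 42 @ $16.30 = $4,477.95
Total COGS = $357.50 + $4,477.95 = $4,835.45
Ending inventory: 197 @ $16.30 = $3,211.10
Check: goods available $8,046.55 = COGS $4,835.45 + ending $3,211.10

COGS = $4,835.45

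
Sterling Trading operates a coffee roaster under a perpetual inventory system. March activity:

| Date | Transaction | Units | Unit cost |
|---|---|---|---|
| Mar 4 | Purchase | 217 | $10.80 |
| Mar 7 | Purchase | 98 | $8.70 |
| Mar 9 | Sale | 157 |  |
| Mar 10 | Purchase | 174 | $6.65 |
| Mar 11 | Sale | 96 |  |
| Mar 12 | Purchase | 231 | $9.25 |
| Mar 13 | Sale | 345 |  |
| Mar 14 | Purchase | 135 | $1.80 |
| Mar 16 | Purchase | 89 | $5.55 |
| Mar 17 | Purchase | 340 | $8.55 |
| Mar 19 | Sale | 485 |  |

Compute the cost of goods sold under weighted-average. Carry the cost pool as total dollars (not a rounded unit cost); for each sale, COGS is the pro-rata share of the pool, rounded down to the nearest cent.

After Mar 4: 217 on hand, pool $2,343.60 (≈ $10.8000 each)
After Mar 7: 315 on hand, pool $3,196.20 (≈ $10.1467 each)
Mar 9, sell 157: 157/315 × $3,196.20 → $1,593.02
After Mar 10: 332 on hand, pool $2,760.28 (≈ $8.3141 each)
Mar 11, sell 96: 96/332 × $2,760.28 → $798.15
After Mar 12: 467 on hand, pool $4,098.88 (≈ $8.7770 each)
Mar 13, sell 345: 345/467 × $4,098.88 → $3,028.08
After Mar 14: 257 on hand, pool $1,313.80 (≈ $5.1121 each)
After Mar 16: 346 on hand, pool $1,807.75 (≈ $5.2247 each)
After Mar 17: 686 on hand, pool $4,714.75 (≈ $6.8728 each)
Mar 19, sell 485: 485/686 × $4,714.75 → $3,333.31
Total COGS = $1,593.02 + $798.15 + $3,028.08 + $3,333.31 = $8,752.56
Ending inventory (cost pool remaining) = $1,381.44

COGS = $8,752.56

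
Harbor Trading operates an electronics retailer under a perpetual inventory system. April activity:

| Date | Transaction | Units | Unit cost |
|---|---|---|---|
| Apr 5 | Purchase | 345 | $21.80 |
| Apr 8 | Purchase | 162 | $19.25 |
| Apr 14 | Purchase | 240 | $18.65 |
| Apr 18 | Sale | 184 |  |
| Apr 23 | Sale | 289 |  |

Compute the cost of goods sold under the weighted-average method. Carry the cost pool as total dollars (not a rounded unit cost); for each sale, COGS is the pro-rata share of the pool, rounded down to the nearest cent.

COGS = $9,571.12

After Apr 5: 345 on hand, pool $7,521.00 (≈ $21.8000 each)
After Apr 8: 507 on hand, pool $10,639.50 (≈ $20.9852 each)
After Apr 14: 747 on hand, pool $15,115.50 (≈ $20.2349 each)
Apr 18, sell 184: 184/747 × $15,115.50 → $3,723.22
Apr 23, sell 289: 289/563 × $11,392.28 → $5,847.90
Total COGS = $3,723.22 + $5,847.90 = $9,571.12
Ending inventory (cost pool remaining) = $5,544.38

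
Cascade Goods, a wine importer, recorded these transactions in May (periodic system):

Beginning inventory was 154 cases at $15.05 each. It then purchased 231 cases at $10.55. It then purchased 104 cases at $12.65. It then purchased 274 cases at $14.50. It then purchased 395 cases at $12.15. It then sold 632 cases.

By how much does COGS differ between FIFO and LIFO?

FIFO COGS: 154 @ $15.05 + 231 @ $10.55 + 104 @ $12.65 + 143 @ $14.50 = $8,143.85
LIFO COGS: 395 @ $12.15 + 237 @ $14.50 = $8,235.75
Difference = |$8,143.85 − $8,235.75| = $91.90

$91.90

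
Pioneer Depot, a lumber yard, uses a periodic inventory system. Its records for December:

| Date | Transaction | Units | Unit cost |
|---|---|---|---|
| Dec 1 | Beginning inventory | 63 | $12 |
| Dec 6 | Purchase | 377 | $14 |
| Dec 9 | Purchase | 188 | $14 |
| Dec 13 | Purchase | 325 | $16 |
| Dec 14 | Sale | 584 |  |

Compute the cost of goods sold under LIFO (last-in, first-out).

COGS = $8,826

Dec 14, 584 sold [LIFO — newest first]: 325 @ $16 + 188 @ $14 + 71 @ $14 = $8,826
Ending inventory: 63 @ $12 + 306 @ $14 = $5,040
Check: goods available $13,866 = COGS $8,826 + ending $5,040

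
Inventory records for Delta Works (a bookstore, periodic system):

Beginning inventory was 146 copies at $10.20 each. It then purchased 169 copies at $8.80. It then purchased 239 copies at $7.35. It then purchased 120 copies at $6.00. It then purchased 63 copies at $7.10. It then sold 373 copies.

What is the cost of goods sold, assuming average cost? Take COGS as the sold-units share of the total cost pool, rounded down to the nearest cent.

Sale 1, sell 373: 373/737 × $5,900.35 → $2,986.20
Ending inventory (cost pool remaining) = $2,914.15

COGS = $2,986.20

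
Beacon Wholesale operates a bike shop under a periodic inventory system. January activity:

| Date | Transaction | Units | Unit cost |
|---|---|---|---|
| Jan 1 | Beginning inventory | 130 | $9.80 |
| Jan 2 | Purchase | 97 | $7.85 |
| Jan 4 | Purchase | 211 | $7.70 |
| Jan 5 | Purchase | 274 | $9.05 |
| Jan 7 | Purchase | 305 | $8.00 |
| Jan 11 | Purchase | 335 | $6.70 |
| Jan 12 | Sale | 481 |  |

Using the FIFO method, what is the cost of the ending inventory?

Ending inventory = $6,775.05

Jan 12, 481 sold [FIFO — oldest first]: 130 @ $9.80 + 97 @ $7.85 + 211 @ $7.70 + 43 @ $9.05 = $4,049.30
Ending inventory: 231 @ $9.05 + 305 @ $8.00 + 335 @ $6.70 = $6,775.05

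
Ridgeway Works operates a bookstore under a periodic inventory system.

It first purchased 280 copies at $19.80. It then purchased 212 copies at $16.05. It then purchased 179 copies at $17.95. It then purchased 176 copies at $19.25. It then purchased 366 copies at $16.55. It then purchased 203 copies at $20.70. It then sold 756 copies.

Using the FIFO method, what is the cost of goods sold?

Sale 1 (756) [FIFO — oldest first]: 280 @ $19.80 + 212 @ $16.05 + 179 @ $17.95 + 85 @ $19.25 = $13,795.90
Ending inventory: 91 @ $19.25 + 366 @ $16.55 + 203 @ $20.70 = $12,011.15
Check: goods available $25,807.05 = COGS $13,795.90 + ending $12,011.15

COGS = $13,795.90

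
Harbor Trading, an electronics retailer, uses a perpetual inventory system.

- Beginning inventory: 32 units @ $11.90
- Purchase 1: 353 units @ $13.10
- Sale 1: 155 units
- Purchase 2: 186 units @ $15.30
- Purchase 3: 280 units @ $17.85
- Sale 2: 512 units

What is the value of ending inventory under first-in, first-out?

Ending inventory = $3,284.40

Sale 1 (155) [FIFO — oldest first]: 32 @ $11.90 + 123 @ $13.10 = $1,992.10
Sale 2 (512) [FIFO — oldest first]: 230 @ $13.10 + 186 @ $15.30 + 96 @ $17.85 = $7,572.40
Total COGS = $1,992.10 + $7,572.40 = $9,564.50
Ending inventory: 184 @ $17.85 = $3,284.40
Check: goods available $12,848.90 = COGS $9,564.50 + ending $3,284.40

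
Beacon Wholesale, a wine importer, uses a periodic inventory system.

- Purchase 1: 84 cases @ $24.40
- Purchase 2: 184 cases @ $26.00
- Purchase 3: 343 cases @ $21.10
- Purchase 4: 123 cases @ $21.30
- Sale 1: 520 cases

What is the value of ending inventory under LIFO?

Sale 1 (520) [LIFO — newest first]: 123 @ $21.30 + 343 @ $21.10 + 54 @ $26.00 = $11,261.20
Ending inventory: 84 @ $24.40 + 130 @ $26.00 = $5,429.60
Check: goods available $16,690.80 = COGS $11,261.20 + ending $5,429.60

Ending inventory = $5,429.60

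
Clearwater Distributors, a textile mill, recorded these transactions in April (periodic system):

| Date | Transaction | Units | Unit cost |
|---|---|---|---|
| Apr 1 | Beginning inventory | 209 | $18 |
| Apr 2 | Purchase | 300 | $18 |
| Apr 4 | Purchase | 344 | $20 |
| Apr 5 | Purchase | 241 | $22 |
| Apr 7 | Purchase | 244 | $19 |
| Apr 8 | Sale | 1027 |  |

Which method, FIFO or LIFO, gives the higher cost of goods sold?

LIFO

FIFO COGS: 209 @ $18 + 300 @ $18 + 344 @ $20 + 174 @ $22 = $19,870
LIFO COGS: 244 @ $19 + 241 @ $22 + 344 @ $20 + 198 @ $18 = $20,382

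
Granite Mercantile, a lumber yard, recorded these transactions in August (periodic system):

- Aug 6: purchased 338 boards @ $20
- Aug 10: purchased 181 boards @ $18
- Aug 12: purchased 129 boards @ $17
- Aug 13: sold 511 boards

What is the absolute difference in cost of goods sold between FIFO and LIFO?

FIFO COGS: 338 @ $20 + 173 @ $18 = $9,874
LIFO COGS: 129 @ $17 + 181 @ $18 + 201 @ $20 = $9,471
Difference = |$9,874 − $9,471| = $403

$403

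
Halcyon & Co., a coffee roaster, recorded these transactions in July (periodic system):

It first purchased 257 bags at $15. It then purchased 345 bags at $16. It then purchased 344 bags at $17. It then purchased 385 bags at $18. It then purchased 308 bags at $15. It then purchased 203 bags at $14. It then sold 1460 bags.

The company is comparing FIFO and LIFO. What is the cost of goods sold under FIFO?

FIFO COGS: 257 @ $15 + 345 @ $16 + 344 @ $17 + 385 @ $18 + 129 @ $15 = $24,088
LIFO COGS: 203 @ $14 + 308 @ $15 + 385 @ $18 + 344 @ $17 + 220 @ $16 = $23,760

COGS = $24,088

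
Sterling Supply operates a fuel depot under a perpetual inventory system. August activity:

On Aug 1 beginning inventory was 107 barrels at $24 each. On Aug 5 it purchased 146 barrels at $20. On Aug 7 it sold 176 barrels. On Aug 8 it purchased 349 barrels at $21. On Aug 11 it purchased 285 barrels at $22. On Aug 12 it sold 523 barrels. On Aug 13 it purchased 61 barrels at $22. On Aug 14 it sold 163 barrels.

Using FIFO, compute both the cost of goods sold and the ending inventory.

COGS = $18,537; ending inventory = $1,892

Aug 7, 176 sold [FIFO — oldest first]: 107 @ $24 + 69 @ $20 = $3,948
Aug 12, 523 sold [FIFO — oldest first]: 77 @ $20 + 349 @ $21 + 97 @ $22 = $11,003
Aug 14, 163 sold [FIFO — oldest first]: 163 @ $22 = $3,586
Total COGS = $3,948 + $11,003 + $3,586 = $18,537
Ending inventory: 25 @ $22 + 61 @ $22 = $1,892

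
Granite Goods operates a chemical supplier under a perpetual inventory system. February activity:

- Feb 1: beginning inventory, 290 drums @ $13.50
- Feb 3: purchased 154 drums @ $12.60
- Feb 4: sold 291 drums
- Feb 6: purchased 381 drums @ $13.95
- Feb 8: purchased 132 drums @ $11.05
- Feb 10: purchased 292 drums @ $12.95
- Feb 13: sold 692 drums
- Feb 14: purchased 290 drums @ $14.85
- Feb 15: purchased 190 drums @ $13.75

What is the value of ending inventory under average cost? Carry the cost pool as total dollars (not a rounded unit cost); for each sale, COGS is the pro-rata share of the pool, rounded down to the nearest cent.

Ending inventory = $10,409.96

After Feb 1: 290 on hand, pool $3,915.00 (≈ $13.5000 each)
After Feb 3: 444 on hand, pool $5,855.40 (≈ $13.1878 each)
Feb 4, sell 291: 291/444 × $5,855.40 → $3,837.66
After Feb 6: 534 on hand, pool $7,332.69 (≈ $13.7316 each)
After Feb 8: 666 on hand, pool $8,791.29 (≈ $13.2001 each)
After Feb 10: 958 on hand, pool $12,572.69 (≈ $13.1239 each)
Feb 13, sell 692: 692/958 × $12,572.69 → $9,081.73
After Feb 14: 556 on hand, pool $7,797.46 (≈ $14.0242 each)
After Feb 15: 746 on hand, pool $10,409.96 (≈ $13.9544 each)
Total COGS = $3,837.66 + $9,081.73 = $12,919.39
Ending inventory (cost pool remaining) = $10,409.96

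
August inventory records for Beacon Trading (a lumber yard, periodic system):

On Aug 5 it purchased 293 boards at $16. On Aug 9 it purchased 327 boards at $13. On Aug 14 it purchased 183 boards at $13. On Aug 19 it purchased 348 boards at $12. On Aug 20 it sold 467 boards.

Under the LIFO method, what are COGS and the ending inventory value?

Aug 20, 467 sold [LIFO — newest first]: 348 @ $12 + 119 @ $13 = $5,723
Ending inventory: 293 @ $16 + 327 @ $13 + 64 @ $13 = $9,771

COGS = $5,723; ending inventory = $9,771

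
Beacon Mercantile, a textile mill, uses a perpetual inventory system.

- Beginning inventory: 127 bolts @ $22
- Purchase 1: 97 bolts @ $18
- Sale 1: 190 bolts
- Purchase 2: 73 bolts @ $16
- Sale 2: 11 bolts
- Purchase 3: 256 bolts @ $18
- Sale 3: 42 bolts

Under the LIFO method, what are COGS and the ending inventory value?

Sale 1 (190) [LIFO — newest first]: 97 @ $18 + 93 @ $22 = $3,792
Sale 2 (11) [LIFO — newest first]: 11 @ $16 = $176
Sale 3 (42) [LIFO — newest first]: 42 @ $18 = $756
Total COGS = $3,792 + $176 + $756 = $4,724
Ending inventory: 34 @ $22 + 62 @ $16 + 214 @ $18 = $5,592

COGS = $4,724; ending inventory = $5,592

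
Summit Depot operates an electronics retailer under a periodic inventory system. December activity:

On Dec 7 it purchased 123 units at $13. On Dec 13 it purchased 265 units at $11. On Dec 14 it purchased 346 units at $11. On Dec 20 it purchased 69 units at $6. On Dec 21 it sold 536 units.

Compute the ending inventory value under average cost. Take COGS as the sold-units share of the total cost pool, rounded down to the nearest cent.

Ending inventory = $2,904.09

Dec 21, sell 536: 536/803 × $8,734.00 → $5,829.91
Ending inventory (cost pool remaining) = $2,904.09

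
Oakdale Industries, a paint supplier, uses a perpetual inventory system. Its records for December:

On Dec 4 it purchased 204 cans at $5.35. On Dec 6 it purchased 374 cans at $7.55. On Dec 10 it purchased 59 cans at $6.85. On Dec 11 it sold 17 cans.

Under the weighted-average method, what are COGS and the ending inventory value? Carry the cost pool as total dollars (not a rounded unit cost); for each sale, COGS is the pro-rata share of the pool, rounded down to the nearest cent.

COGS = $115.27; ending inventory = $4,203.98

After Dec 4: 204 on hand, pool $1,091.40 (≈ $5.3500 each)
After Dec 6: 578 on hand, pool $3,915.10 (≈ $6.7735 each)
After Dec 10: 637 on hand, pool $4,319.25 (≈ $6.7806 each)
Dec 11, sell 17: 17/637 × $4,319.25 → $115.27
Ending inventory (cost pool remaining) = $4,203.98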